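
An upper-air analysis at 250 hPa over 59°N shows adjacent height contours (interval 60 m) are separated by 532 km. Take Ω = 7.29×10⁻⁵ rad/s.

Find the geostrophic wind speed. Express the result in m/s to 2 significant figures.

Coriolis parameter at 59°N:
f = 2Ω sin φ = 2 × 7.29×10⁻⁵ × sin 59° = 1.25×10⁻⁴ s⁻¹
Height gradient: |∂Z/∂n| = 60 m / 532000 m = 1.13×10⁻⁴
On a pressure surface, geostrophic balance gives V_g = (g/f)|∂Z/∂n|:
V_g = 9.81 × 1.13×10⁻⁴ / 1.25×10⁻⁴ = 8.85 m/s

8.9 m/s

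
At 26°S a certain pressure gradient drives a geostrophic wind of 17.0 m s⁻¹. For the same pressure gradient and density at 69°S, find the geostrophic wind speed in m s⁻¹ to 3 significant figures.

With the same pressure gradient and density, V_g ∝ 1/f ∝ 1/sin φ.
V₂ = V₁ · sin φ₁ / sin φ₂ = 17.0 × sin 26° / sin 69°
V₂ = 17.0 × 0.4384/0.9336 = 7.98 m s⁻¹

7.98 m s⁻¹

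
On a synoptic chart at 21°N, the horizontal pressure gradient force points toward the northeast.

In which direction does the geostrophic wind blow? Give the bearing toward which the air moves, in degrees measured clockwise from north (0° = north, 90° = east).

The pressure-gradient force points toward the northeast (bearing 045°).
Geostrophic balance: in the Northern Hemisphere the Coriolis force deflects motion to the right, so the geostrophic wind blows 90° to the right of the pressure-gradient force (low pressure on the left).
Rotating 045° by 90° clockwise gives 135° — the wind blows toward the southeast.

135°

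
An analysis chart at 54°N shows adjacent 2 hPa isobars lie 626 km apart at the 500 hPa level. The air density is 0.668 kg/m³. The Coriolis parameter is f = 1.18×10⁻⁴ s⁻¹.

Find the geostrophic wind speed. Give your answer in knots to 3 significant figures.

Pressure gradient: |∂P/∂n| = 200 Pa / 626000 m = 3.19×10⁻⁴ Pa/m
Geostrophic balance (pressure-gradient force = Coriolis force):
V_g = (1/(fρ)) |∂P/∂n| = 3.19×10⁻⁴ / (1.18×10⁻⁴ × 0.668) = 4.05 m/s
Converting: 4.05 m/s × 1.944 = 7.88 knots

7.88 knots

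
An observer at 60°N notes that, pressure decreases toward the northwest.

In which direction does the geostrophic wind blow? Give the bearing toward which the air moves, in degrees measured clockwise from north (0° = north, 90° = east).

045°

The pressure-gradient force points toward the northwest (bearing 315°).
Geostrophic balance: in the Northern Hemisphere the Coriolis force deflects motion to the right, so the geostrophic wind blows 90° to the right of the pressure-gradient force (low pressure on the left).
Rotating 315° by 90° clockwise gives 045° — the wind blows toward the northeast.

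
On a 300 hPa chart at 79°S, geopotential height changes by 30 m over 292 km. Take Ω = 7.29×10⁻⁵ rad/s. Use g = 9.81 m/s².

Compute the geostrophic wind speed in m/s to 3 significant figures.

7.04 m/s

Coriolis parameter at 79°S:
f = 2Ω sin φ = 2 × 7.29×10⁻⁵ × sin 79° = 1.43×10⁻⁴ s⁻¹
Height gradient: |∂Z/∂n| = 30 m / 292000 m = 1.03×10⁻⁴
On a pressure surface, geostrophic balance gives V_g = (g/f)|∂Z/∂n|:
V_g = 9.81 × 1.03×10⁻⁴ / 1.43×10⁻⁴ = 7.04 m/s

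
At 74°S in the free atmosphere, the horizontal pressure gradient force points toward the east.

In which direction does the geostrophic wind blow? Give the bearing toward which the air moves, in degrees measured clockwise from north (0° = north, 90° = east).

The pressure-gradient force points toward the east (bearing 090°).
Geostrophic balance: in the Southern Hemisphere the Coriolis force deflects motion to the left, so the geostrophic wind blows 90° to the left of the pressure-gradient force (low pressure on the right).
Rotating 090° by 90° counterclockwise gives 000° — the wind blows toward the north.

000°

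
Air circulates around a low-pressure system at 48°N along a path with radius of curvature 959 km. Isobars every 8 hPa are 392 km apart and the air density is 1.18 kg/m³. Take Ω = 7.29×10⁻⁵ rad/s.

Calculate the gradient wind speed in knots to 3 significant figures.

27.3 knots

Coriolis parameter at 48°N:
f = 2Ω sin φ = 2 × 7.29×10⁻⁵ × sin 48° = 1.08×10⁻⁴ s⁻¹
Pressure gradient: |∂P/∂n| = 800 Pa / 392000 m = 2.04×10⁻³ Pa/m
Geostrophic speed: V_g = |∂P/∂n|/(fρ) = 2.04×10⁻³/(1.08×10⁻⁴ × 1.18) = 16.0 m/s
Around a low, centrifugal force acts outward with Coriolis, so pressure-gradient force balances both:
(1/ρ)|∂P/∂n| = fV + V²/R  →  V² + fR·V − fR·V_g = 0
With fR = 1.08×10⁻⁴ × 959×10³ m = 104 m/s:
V = [−fR + √((fR)² + 4 fR V_g)]/2 = [−104 + √(104² + 4×104×16)]/2 = 14.1 m/s
Subgeostrophic (V < V_g = 16 m/s), as expected around a low.
Converting: 14.1 m/s × 1.944 = 27.3 knots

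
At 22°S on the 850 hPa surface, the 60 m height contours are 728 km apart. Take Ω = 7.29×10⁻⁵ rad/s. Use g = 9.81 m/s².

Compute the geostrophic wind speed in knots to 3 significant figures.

28.8 knots

Coriolis parameter at 22°S:
f = 2Ω sin φ = 2 × 7.29×10⁻⁵ × sin 22° = 5.46×10⁻⁵ s⁻¹
Height gradient: |∂Z/∂n| = 60 m / 728000 m = 8.24×10⁻⁵
On a pressure surface, geostrophic balance gives V_g = (g/f)|∂Z/∂n|:
V_g = 9.81 × 8.24×10⁻⁵ / 5.46×10⁻⁵ = 14.8 m/s
Converting: 14.8 m/s × 1.944 = 28.8 knots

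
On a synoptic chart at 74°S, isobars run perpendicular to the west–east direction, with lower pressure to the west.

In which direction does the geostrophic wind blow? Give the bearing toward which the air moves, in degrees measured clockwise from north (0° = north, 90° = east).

180°

The pressure-gradient force points toward the west (bearing 270°).
Geostrophic balance: in the Southern Hemisphere the Coriolis force deflects motion to the left, so the geostrophic wind blows 90° to the left of the pressure-gradient force (low pressure on the right).
Rotating 270° by 90° counterclockwise gives 180° — the wind blows toward the south.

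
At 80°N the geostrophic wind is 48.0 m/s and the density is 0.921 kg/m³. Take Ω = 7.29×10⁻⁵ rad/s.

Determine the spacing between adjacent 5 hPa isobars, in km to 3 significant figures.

Coriolis parameter at 80°N:
f = 2Ω sin φ = 2 × 7.29×10⁻⁵ × sin 80° = 1.44×10⁻⁴ s⁻¹
Geostrophic balance rearranged: |∂P/∂n| = f ρ V_g
|∂P/∂n| = 1.44×10⁻⁴ × 0.921 × 48.0 = 6.35×10⁻³ Pa/m
Isobar spacing: Δn = ΔP/|∂P/∂n| = 500 Pa / 6.35×10⁻³ Pa/m = 78770 m ≈ 78.8 km

78.8 km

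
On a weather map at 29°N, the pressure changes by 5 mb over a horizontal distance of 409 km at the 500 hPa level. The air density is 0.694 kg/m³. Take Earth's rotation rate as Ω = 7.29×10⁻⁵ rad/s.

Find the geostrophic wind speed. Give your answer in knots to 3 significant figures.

Coriolis parameter at 29°N:
f = 2Ω sin φ = 2 × 7.29×10⁻⁵ × sin 29° = 7.07×10⁻⁵ s⁻¹
Pressure gradient: |∂P/∂n| = 500 Pa / 409000 m = 1.22×10⁻³ Pa/m
Geostrophic balance (pressure-gradient force = Coriolis force):
V_g = (1/(fρ)) |∂P/∂n| = 1.22×10⁻³ / (7.07×10⁻⁵ × 0.694) = 24.9 m/s
Converting: 24.9 m/s × 1.944 = 48.4 knots

48.4 knots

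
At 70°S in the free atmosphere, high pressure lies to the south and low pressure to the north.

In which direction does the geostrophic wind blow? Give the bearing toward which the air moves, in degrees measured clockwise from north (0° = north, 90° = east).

270°

The pressure-gradient force points toward the north (bearing 000°).
Geostrophic balance: in the Southern Hemisphere the Coriolis force deflects motion to the left, so the geostrophic wind blows 90° to the left of the pressure-gradient force (low pressure on the right).
Rotating 000° by 90° counterclockwise gives 270° — the wind blows toward the west.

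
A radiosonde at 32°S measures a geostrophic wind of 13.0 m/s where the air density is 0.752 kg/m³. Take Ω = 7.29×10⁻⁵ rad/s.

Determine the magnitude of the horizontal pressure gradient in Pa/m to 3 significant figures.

Coriolis parameter at 32°S:
f = 2Ω sin φ = 2 × 7.29×10⁻⁵ × sin 32° = 7.73×10⁻⁵ s⁻¹
Geostrophic balance rearranged: |∂P/∂n| = f ρ V_g
|∂P/∂n| = 7.73×10⁻⁵ × 0.752 × 13.0 = 7.55×10⁻⁴ Pa/m

7.55×10⁻⁴ Pa/m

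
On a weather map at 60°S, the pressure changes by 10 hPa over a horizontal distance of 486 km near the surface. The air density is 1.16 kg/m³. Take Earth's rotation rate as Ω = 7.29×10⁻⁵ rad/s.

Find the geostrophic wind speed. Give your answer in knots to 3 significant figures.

27.3 knots

Coriolis parameter at 60°S:
f = 2Ω sin φ = 2 × 7.29×10⁻⁵ × sin 60° = 1.26×10⁻⁴ s⁻¹
Pressure gradient: |∂P/∂n| = 1000 Pa / 486000 m = 2.06×10⁻³ Pa/m
Geostrophic balance (pressure-gradient force = Coriolis force):
V_g = (1/(fρ)) |∂P/∂n| = 2.06×10⁻³ / (1.26×10⁻⁴ × 1.16) = 14.0 m/s
Converting: 14.0 m/s × 1.944 = 27.3 knots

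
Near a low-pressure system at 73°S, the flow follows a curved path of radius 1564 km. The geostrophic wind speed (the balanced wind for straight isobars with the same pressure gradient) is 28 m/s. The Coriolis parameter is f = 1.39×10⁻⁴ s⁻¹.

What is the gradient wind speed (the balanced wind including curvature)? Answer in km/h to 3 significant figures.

90.4 km/h

Around a low, centrifugal force acts outward with Coriolis, so pressure-gradient force balances both:
(1/ρ)|∂P/∂n| = fV + V²/R  →  V² + fR·V − fR·V_g = 0
With fR = 1.39×10⁻⁴ × 1564×10³ m = 217 m/s:
V = [−fR + √((fR)² + 4 fR V_g)]/2 = [−217 + √(217² + 4×217×28)]/2 = 25.1 m/s
Subgeostrophic (V < V_g = 28 m/s), as expected around a low.
Converting: 25.1 m/s × 3.6 = 90.4 km/h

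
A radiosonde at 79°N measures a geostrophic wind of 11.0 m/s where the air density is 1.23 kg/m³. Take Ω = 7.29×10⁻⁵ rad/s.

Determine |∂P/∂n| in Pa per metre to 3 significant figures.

Coriolis parameter at 79°N:
f = 2Ω sin φ = 2 × 7.29×10⁻⁵ × sin 79° = 1.43×10⁻⁴ s⁻¹
Geostrophic balance rearranged: |∂P/∂n| = f ρ V_g
|∂P/∂n| = 1.43×10⁻⁴ × 1.23 × 11.0 = 1.94×10⁻³ Pa/m

1.94×10⁻³ Pa/m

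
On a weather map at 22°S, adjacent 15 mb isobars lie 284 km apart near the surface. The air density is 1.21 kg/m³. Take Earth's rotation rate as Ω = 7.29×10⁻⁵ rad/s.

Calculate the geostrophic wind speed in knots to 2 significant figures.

160 knots

Coriolis parameter at 22°S:
f = 2Ω sin φ = 2 × 7.29×10⁻⁵ × sin 22° = 5.46×10⁻⁵ s⁻¹
Pressure gradient: |∂P/∂n| = 1500 Pa / 284000 m = 5.28×10⁻³ Pa/m
Geostrophic balance (pressure-gradient force = Coriolis force):
V_g = (1/(fρ)) |∂P/∂n| = 5.28×10⁻³ / (5.46×10⁻⁵ × 1.21) = 79.9 m/s
Converting: 79.9 m/s × 1.944 = 160 knots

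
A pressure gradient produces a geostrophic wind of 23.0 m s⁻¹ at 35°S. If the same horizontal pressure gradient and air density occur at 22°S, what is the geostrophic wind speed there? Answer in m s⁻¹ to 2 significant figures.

With the same pressure gradient and density, V_g ∝ 1/f ∝ 1/sin φ.
V₂ = V₁ · sin φ₁ / sin φ₂ = 23.0 × sin 35° / sin 22°
V₂ = 23.0 × 0.5736/0.3746 = 35 m s⁻¹

35 m s⁻¹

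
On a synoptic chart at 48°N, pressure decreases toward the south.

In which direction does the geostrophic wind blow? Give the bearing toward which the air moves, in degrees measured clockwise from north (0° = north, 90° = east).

The pressure-gradient force points toward the south (bearing 180°).
Geostrophic balance: in the Northern Hemisphere the Coriolis force deflects motion to the right, so the geostrophic wind blows 90° to the right of the pressure-gradient force (low pressure on the left).
Rotating 180° by 90° clockwise gives 270° — the wind blows toward the west.

270°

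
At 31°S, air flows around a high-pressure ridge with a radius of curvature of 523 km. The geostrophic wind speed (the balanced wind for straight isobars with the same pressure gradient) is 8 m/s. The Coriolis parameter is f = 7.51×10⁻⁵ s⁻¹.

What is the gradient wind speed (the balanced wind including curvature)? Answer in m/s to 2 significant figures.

Around a high, pressure-gradient force acts outward with centrifugal, so Coriolis balances both:
fV = (1/ρ)|∂P/∂n| + V²/R  →  V² − fR·V + fR·V_g = 0
With fR = 7.51×10⁻⁵ × 523×10³ m = 39.3 m/s:
V = [fR − √((fR)² − 4 fR V_g)]/2 = [39.3 − √(39.3² − 4×39.3×8)]/2 = 11.2 m/s
Supergeostrophic (V > V_g = 8 m/s), as expected around a high.

11 m/s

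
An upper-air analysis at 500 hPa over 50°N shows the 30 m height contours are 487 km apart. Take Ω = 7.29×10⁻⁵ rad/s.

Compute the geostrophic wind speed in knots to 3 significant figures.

Coriolis parameter at 50°N:
f = 2Ω sin φ = 2 × 7.29×10⁻⁵ × sin 50° = 1.12×10⁻⁴ s⁻¹
Height gradient: |∂Z/∂n| = 30 m / 487000 m = 6.16×10⁻⁵
On a pressure surface, geostrophic balance gives V_g = (g/f)|∂Z/∂n|:
V_g = 9.81 × 6.16×10⁻⁵ / 1.12×10⁻⁴ = 5.41 m/s
Converting: 5.41 m/s × 1.944 = 10.5 knots

10.5 knots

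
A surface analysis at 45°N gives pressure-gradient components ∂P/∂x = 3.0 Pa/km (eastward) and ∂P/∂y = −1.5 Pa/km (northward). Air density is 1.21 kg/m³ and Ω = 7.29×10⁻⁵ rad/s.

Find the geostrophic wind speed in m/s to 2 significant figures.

Coriolis parameter at 45°N:
f = 2Ω sin φ = 2 × 7.29×10⁻⁵ × sin 45° = 1.03×10⁻⁴ s⁻¹
Component geostrophic relations (x east, y north):
u_g = −(1/(fρ)) ∂P/∂y,  v_g = (1/(fρ)) ∂P/∂x
u_g = −(−1.5×10⁻³)/(1.03×10⁻⁴ × 1.21) = 12.0 m/s;  v_g = (3.0×10⁻³)/(1.03×10⁻⁴ × 1.21) = 24.0 m/s
|V_g| = √(u_g² + v_g²) = 26.9 m/s

27 m/s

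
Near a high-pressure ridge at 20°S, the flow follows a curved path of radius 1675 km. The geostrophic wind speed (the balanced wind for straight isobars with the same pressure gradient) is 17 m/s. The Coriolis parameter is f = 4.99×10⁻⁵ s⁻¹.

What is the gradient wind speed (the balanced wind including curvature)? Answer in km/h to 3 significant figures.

Around a high, pressure-gradient force acts outward with centrifugal, so Coriolis balances both:
fV = (1/ρ)|∂P/∂n| + V²/R  →  V² − fR·V + fR·V_g = 0
With fR = 4.99×10⁻⁵ × 1675×10³ m = 83.6 m/s:
V = [fR − √((fR)² − 4 fR V_g)]/2 = [83.6 − √(83.6² − 4×83.6×17)]/2 = 23.7 m/s
Supergeostrophic (V > V_g = 17 m/s), as expected around a high.
Converting: 23.7 m/s × 3.6 = 85.5 km/h

85.5 km/h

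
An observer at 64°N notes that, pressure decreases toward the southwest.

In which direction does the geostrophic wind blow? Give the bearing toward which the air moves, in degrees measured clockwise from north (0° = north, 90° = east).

315°

The pressure-gradient force points toward the southwest (bearing 225°).
Geostrophic balance: in the Northern Hemisphere the Coriolis force deflects motion to the right, so the geostrophic wind blows 90° to the right of the pressure-gradient force (low pressure on the left).
Rotating 225° by 90° clockwise gives 315° — the wind blows toward the northwest.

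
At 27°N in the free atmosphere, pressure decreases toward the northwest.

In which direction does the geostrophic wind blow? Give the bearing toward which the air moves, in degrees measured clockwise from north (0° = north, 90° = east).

045°

The pressure-gradient force points toward the northwest (bearing 315°).
Geostrophic balance: in the Northern Hemisphere the Coriolis force deflects motion to the right, so the geostrophic wind blows 90° to the right of the pressure-gradient force (low pressure on the left).
Rotating 315° by 90° clockwise gives 045° — the wind blows toward the northeast.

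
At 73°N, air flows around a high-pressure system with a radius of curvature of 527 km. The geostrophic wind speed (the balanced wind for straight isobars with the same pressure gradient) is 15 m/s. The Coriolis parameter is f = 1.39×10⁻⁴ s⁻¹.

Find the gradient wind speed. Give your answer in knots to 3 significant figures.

40.9 knots

Around a high, pressure-gradient force acts outward with centrifugal, so Coriolis balances both:
fV = (1/ρ)|∂P/∂n| + V²/R  →  V² − fR·V + fR·V_g = 0
With fR = 1.39×10⁻⁴ × 527×10³ m = 73.3 m/s:
V = [fR − √((fR)² − 4 fR V_g)]/2 = [73.3 − √(73.3² − 4×73.3×15)]/2 = 21 m/s
Supergeostrophic (V > V_g = 15 m/s), as expected around a high.
Converting: 21 m/s × 1.944 = 40.9 knots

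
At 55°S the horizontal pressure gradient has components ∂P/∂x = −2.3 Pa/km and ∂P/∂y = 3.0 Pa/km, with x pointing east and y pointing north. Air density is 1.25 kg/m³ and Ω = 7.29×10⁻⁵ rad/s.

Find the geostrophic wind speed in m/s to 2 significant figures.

25 m/s

Coriolis parameter at 55°S:
f = 2Ω sin φ = 2 × 7.29×10⁻⁵ × sin 55° = 1.19×10⁻⁴ s⁻¹
In the Southern Hemisphere f is negative: f = −1.19×10⁻⁴ s⁻¹.
Component geostrophic relations (x east, y north):
u_g = −(1/(fρ)) ∂P/∂y,  v_g = (1/(fρ)) ∂P/∂x
u_g = −(3.0×10⁻³)/(−1.19×10⁻⁴ × 1.25) = 20.1 m/s;  v_g = (−2.3×10⁻³)/(−1.19×10⁻⁴ × 1.25) = 15.4 m/s
|V_g| = √(u_g² + v_g²) = 25.3 m/s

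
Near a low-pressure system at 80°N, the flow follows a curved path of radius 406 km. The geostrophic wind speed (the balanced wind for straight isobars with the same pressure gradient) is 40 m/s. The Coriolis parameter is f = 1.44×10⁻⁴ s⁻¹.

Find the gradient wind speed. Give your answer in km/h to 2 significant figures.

98 km/h

Around a low, centrifugal force acts outward with Coriolis, so pressure-gradient force balances both:
(1/ρ)|∂P/∂n| = fV + V²/R  →  V² + fR·V − fR·V_g = 0
With fR = 1.44×10⁻⁴ × 406×10³ m = 58.5 m/s:
V = [−fR + √((fR)² + 4 fR V_g)]/2 = [−58.5 + √(58.5² + 4×58.5×40)]/2 = 27.3 m/s
Subgeostrophic (V < V_g = 40 m/s), as expected around a low.
Converting: 27.3 m/s × 3.6 = 98 km/h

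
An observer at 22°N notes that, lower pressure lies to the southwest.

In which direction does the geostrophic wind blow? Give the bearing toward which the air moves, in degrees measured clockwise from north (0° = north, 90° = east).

315°

The pressure-gradient force points toward the southwest (bearing 225°).
Geostrophic balance: in the Northern Hemisphere the Coriolis force deflects motion to the right, so the geostrophic wind blows 90° to the right of the pressure-gradient force (low pressure on the left).
Rotating 225° by 90° clockwise gives 315° — the wind blows toward the northwest.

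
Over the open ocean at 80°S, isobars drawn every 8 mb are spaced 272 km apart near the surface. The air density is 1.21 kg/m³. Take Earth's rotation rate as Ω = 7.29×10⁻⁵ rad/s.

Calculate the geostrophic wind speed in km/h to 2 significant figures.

61 km/h

Coriolis parameter at 80°S:
f = 2Ω sin φ = 2 × 7.29×10⁻⁵ × sin 80° = 1.44×10⁻⁴ s⁻¹
Pressure gradient: |∂P/∂n| = 800 Pa / 272000 m = 2.94×10⁻³ Pa/m
Geostrophic balance (pressure-gradient force = Coriolis force):
V_g = (1/(fρ)) |∂P/∂n| = 2.94×10⁻³ / (1.44×10⁻⁴ × 1.21) = 16.9 m/s
Converting: 16.9 m/s × 3.6 = 61 km/h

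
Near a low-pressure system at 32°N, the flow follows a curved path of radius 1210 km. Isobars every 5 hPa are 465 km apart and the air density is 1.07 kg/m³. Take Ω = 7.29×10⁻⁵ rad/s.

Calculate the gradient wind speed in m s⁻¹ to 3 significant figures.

Coriolis parameter at 32°N:
f = 2Ω sin φ = 2 × 7.29×10⁻⁵ × sin 32° = 7.73×10⁻⁵ s⁻¹
Pressure gradient: |∂P/∂n| = 500 Pa / 465000 m = 1.08×10⁻³ Pa/m
Geostrophic speed: V_g = |∂P/∂n|/(fρ) = 1.08×10⁻³/(7.73×10⁻⁵ × 1.07) = 13.0 m/s
Around a low, centrifugal force acts outward with Coriolis, so pressure-gradient force balances both:
(1/ρ)|∂P/∂n| = fV + V²/R  →  V² + fR·V − fR·V_g = 0
With fR = 7.73×10⁻⁵ × 1210×10³ m = 93.5 m/s:
V = [−fR + √((fR)² + 4 fR V_g)]/2 = [−93.5 + √(93.5² + 4×93.5×13)]/2 = 11.6 m/s
Subgeostrophic (V < V_g = 13 m/s), as expected around a low.

11.6 m s⁻¹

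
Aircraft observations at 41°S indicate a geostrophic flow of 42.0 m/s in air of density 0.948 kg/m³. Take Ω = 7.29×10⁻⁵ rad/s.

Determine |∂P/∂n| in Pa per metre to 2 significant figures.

Coriolis parameter at 41°S:
f = 2Ω sin φ = 2 × 7.29×10⁻⁵ × sin 41° = 9.57×10⁻⁵ s⁻¹
Geostrophic balance rearranged: |∂P/∂n| = f ρ V_g
|∂P/∂n| = 9.57×10⁻⁵ × 0.948 × 42.0 = 3.81×10⁻³ Pa/m

3.8×10⁻³ Pa/m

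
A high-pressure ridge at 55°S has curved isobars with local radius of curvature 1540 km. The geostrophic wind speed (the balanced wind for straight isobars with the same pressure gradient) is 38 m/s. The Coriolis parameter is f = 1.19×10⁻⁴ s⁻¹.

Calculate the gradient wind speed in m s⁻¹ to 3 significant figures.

Around a high, pressure-gradient force acts outward with centrifugal, so Coriolis balances both:
fV = (1/ρ)|∂P/∂n| + V²/R  →  V² − fR·V + fR·V_g = 0
With fR = 1.19×10⁻⁴ × 1540×10³ m = 183 m/s:
V = [fR − √((fR)² − 4 fR V_g)]/2 = [183 − √(183² − 4×183×38)]/2 = 53.8 m/s
Supergeostrophic (V > V_g = 38 m/s), as expected around a high.

53.8 m s⁻¹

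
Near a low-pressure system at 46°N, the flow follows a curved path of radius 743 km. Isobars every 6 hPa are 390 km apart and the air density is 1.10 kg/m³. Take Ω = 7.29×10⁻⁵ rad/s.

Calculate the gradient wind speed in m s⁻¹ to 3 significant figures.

Coriolis parameter at 46°N:
f = 2Ω sin φ = 2 × 7.29×10⁻⁵ × sin 46° = 1.05×10⁻⁴ s⁻¹
Pressure gradient: |∂P/∂n| = 600 Pa / 390000 m = 1.54×10⁻³ Pa/m
Geostrophic speed: V_g = |∂P/∂n|/(fρ) = 1.54×10⁻³/(1.05×10⁻⁴ × 1.10) = 13.3 m/s
Around a low, centrifugal force acts outward with Coriolis, so pressure-gradient force balances both:
(1/ρ)|∂P/∂n| = fV + V²/R  →  V² + fR·V − fR·V_g = 0
With fR = 1.05×10⁻⁴ × 743×10³ m = 77.9 m/s:
V = [−fR + √((fR)² + 4 fR V_g)]/2 = [−77.9 + √(77.9² + 4×77.9×13.3)]/2 = 11.6 m/s
Subgeostrophic (V < V_g = 13.3 m/s), as expected around a low.

11.6 m s⁻¹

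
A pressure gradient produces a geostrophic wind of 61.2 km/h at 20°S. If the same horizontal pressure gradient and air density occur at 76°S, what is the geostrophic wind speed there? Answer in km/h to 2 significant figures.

With the same pressure gradient and density, V_g ∝ 1/f ∝ 1/sin φ.
V₂ = V₁ · sin φ₁ / sin φ₂ = 61.2 × sin 20° / sin 76°
V₂ = 61.2 × 0.3420/0.9703 = 22 km/h

22 km/h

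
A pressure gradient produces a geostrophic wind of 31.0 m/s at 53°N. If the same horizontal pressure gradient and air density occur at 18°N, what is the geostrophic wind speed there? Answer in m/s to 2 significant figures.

80 m/s

With the same pressure gradient and density, V_g ∝ 1/f ∝ 1/sin φ.
V₂ = V₁ · sin φ₁ / sin φ₂ = 31.0 × sin 53° / sin 18°
V₂ = 31.0 × 0.7986/0.3090 = 80 m/s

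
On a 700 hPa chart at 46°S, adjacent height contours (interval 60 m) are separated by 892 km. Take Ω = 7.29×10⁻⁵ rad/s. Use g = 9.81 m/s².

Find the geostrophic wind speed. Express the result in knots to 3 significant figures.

12.2 knots

Coriolis parameter at 46°S:
f = 2Ω sin φ = 2 × 7.29×10⁻⁵ × sin 46° = 1.05×10⁻⁴ s⁻¹
Height gradient: |∂Z/∂n| = 60 m / 892000 m = 6.73×10⁻⁵
On a pressure surface, geostrophic balance gives V_g = (g/f)|∂Z/∂n|:
V_g = 9.81 × 6.73×10⁻⁵ / 1.05×10⁻⁴ = 6.29 m/s
Converting: 6.29 m/s × 1.944 = 12.2 knots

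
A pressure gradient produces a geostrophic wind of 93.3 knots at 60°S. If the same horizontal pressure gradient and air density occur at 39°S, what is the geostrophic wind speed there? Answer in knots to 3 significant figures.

128 knots

With the same pressure gradient and density, V_g ∝ 1/f ∝ 1/sin φ.
V₂ = V₁ · sin φ₁ / sin φ₂ = 93.3 × sin 60° / sin 39°
V₂ = 93.3 × 0.8660/0.6293 = 128 knots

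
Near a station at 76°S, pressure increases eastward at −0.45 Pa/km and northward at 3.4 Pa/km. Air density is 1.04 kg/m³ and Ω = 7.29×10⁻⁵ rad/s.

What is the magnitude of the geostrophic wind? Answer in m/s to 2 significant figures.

23 m/s

Coriolis parameter at 76°S:
f = 2Ω sin φ = 2 × 7.29×10⁻⁵ × sin 76° = 1.41×10⁻⁴ s⁻¹
In the Southern Hemisphere f is negative: f = −1.41×10⁻⁴ s⁻¹.
Component geostrophic relations (x east, y north):
u_g = −(1/(fρ)) ∂P/∂y,  v_g = (1/(fρ)) ∂P/∂x
u_g = −(3.4×10⁻³)/(−1.41×10⁻⁴ × 1.04) = 23.1 m/s;  v_g = (−0.45×10⁻³)/(−1.41×10⁻⁴ × 1.04) = 3.06 m/s
|V_g| = √(u_g² + v_g²) = 23.3 m/s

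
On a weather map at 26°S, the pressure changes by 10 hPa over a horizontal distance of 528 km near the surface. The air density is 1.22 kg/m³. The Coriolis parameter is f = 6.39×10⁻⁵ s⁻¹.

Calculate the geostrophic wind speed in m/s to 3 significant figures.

24.3 m/s

Pressure gradient: |∂P/∂n| = 1000 Pa / 528000 m = 1.89×10⁻³ Pa/m
Geostrophic balance (pressure-gradient force = Coriolis force):
V_g = (1/(fρ)) |∂P/∂n| = 1.89×10⁻³ / (6.39×10⁻⁵ × 1.22) = 24.3 m/s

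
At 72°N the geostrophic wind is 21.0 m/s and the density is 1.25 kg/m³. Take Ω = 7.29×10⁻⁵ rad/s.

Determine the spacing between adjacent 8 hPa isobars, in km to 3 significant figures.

Coriolis parameter at 72°N:
f = 2Ω sin φ = 2 × 7.29×10⁻⁵ × sin 72° = 1.39×10⁻⁴ s⁻¹
Geostrophic balance rearranged: |∂P/∂n| = f ρ V_g
|∂P/∂n| = 1.39×10⁻⁴ × 1.25 × 21.0 = 3.64×10⁻³ Pa/m
Isobar spacing: Δn = ΔP/|∂P/∂n| = 800 Pa / 3.64×10⁻³ Pa/m = 219784 m ≈ 220 km

220 km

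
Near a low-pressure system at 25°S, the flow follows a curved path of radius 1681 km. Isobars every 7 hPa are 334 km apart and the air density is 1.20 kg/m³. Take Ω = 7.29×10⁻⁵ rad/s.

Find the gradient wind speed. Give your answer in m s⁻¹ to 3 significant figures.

23.2 m s⁻¹

Coriolis parameter at 25°S:
f = 2Ω sin φ = 2 × 7.29×10⁻⁵ × sin 25° = 6.16×10⁻⁵ s⁻¹
Pressure gradient: |∂P/∂n| = 700 Pa / 334000 m = 2.10×10⁻³ Pa/m
Geostrophic speed: V_g = |∂P/∂n|/(fρ) = 2.10×10⁻³/(6.16×10⁻⁵ × 1.20) = 28.3 m/s
Around a low, centrifugal force acts outward with Coriolis, so pressure-gradient force balances both:
(1/ρ)|∂P/∂n| = fV + V²/R  →  V² + fR·V − fR·V_g = 0
With fR = 6.16×10⁻⁵ × 1681×10³ m = 104 m/s:
V = [−fR + √((fR)² + 4 fR V_g)]/2 = [−104 + √(104² + 4×104×28.3)]/2 = 23.2 m/s
Subgeostrophic (V < V_g = 28.3 m/s), as expected around a low.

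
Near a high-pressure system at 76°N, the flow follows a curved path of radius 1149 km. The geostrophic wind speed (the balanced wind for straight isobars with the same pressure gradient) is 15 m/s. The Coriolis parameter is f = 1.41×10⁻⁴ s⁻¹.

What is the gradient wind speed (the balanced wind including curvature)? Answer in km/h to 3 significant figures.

Around a high, pressure-gradient force acts outward with centrifugal, so Coriolis balances both:
fV = (1/ρ)|∂P/∂n| + V²/R  →  V² − fR·V + fR·V_g = 0
With fR = 1.41×10⁻⁴ × 1149×10³ m = 162 m/s:
V = [fR − √((fR)² − 4 fR V_g)]/2 = [162 − √(162² − 4×162×15)]/2 = 16.7 m/s
Supergeostrophic (V > V_g = 15 m/s), as expected around a high.
Converting: 16.7 m/s × 3.6 = 60.2 km/h

60.2 km/h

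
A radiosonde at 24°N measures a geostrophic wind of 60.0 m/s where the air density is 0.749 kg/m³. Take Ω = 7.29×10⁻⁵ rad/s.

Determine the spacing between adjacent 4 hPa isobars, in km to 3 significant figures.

Coriolis parameter at 24°N:
f = 2Ω sin φ = 2 × 7.29×10⁻⁵ × sin 24° = 5.93×10⁻⁵ s⁻¹
Geostrophic balance rearranged: |∂P/∂n| = f ρ V_g
|∂P/∂n| = 5.93×10⁻⁵ × 0.749 × 60.0 = 2.67×10⁻³ Pa/m
Isobar spacing: Δn = ΔP/|∂P/∂n| = 400 Pa / 2.67×10⁻³ Pa/m = 150092 m ≈ 150 km

150 km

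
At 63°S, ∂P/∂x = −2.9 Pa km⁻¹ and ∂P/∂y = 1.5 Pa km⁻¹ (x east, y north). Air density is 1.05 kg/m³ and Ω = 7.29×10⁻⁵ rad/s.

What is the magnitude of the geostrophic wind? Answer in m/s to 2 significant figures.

24 m/s

Coriolis parameter at 63°S:
f = 2Ω sin φ = 2 × 7.29×10⁻⁵ × sin 63° = 1.30×10⁻⁴ s⁻¹
In the Southern Hemisphere f is negative: f = −1.30×10⁻⁴ s⁻¹.
Component geostrophic relations (x east, y north):
u_g = −(1/(fρ)) ∂P/∂y,  v_g = (1/(fρ)) ∂P/∂x
u_g = −(1.5×10⁻³)/(−1.30×10⁻⁴ × 1.05) = 11.0 m/s;  v_g = (−2.9×10⁻³)/(−1.30×10⁻⁴ × 1.05) = 21.3 m/s
|V_g| = √(u_g² + v_g²) = 23.9 m/s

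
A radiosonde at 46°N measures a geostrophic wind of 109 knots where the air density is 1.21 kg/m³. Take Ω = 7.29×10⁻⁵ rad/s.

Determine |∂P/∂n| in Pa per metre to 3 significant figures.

Coriolis parameter at 46°N:
f = 2Ω sin φ = 2 × 7.29×10⁻⁵ × sin 46° = 1.05×10⁻⁴ s⁻¹
Wind speed in SI: 109 knots = 56.1 m/s
Geostrophic balance rearranged: |∂P/∂n| = f ρ V_g
|∂P/∂n| = 1.05×10⁻⁴ × 1.21 × 56.1 = 7.12×10⁻³ Pa/m

7.12×10⁻³ Pa/m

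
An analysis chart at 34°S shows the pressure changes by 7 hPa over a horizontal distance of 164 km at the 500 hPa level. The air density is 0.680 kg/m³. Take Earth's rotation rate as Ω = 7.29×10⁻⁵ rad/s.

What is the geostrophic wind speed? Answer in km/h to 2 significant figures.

Coriolis parameter at 34°S:
f = 2Ω sin φ = 2 × 7.29×10⁻⁵ × sin 34° = 8.15×10⁻⁵ s⁻¹
Pressure gradient: |∂P/∂n| = 700 Pa / 164000 m = 4.27×10⁻³ Pa/m
Geostrophic balance (pressure-gradient force = Coriolis force):
V_g = (1/(fρ)) |∂P/∂n| = 4.27×10⁻³ / (8.15×10⁻⁵ × 0.680) = 77.0 m/s
Converting: 77.0 m/s × 3.6 = 280 km/h

280 km/h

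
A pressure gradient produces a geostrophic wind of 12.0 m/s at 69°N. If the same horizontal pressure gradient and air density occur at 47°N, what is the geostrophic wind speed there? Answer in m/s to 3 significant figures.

With the same pressure gradient and density, V_g ∝ 1/f ∝ 1/sin φ.
V₂ = V₁ · sin φ₁ / sin φ₂ = 12.0 × sin 69° / sin 47°
V₂ = 12.0 × 0.9336/0.7314 = 15.3 m/s

15.3 m/s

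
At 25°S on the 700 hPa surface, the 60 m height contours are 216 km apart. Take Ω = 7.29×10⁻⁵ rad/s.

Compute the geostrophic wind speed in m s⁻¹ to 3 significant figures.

44.2 m s⁻¹

Coriolis parameter at 25°S:
f = 2Ω sin φ = 2 × 7.29×10⁻⁵ × sin 25° = 6.16×10⁻⁵ s⁻¹
Height gradient: |∂Z/∂n| = 60 m / 216000 m = 2.78×10⁻⁴
On a pressure surface, geostrophic balance gives V_g = (g/f)|∂Z/∂n|:
V_g = 9.81 × 2.78×10⁻⁴ / 6.16×10⁻⁵ = 44.2 m/s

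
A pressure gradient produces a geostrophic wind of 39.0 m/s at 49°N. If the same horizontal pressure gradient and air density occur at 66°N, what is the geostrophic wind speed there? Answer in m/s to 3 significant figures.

With the same pressure gradient and density, V_g ∝ 1/f ∝ 1/sin φ.
V₂ = V₁ · sin φ₁ / sin φ₂ = 39.0 × sin 49° / sin 66°
V₂ = 39.0 × 0.7547/0.9135 = 32.2 m/s

32.2 m/s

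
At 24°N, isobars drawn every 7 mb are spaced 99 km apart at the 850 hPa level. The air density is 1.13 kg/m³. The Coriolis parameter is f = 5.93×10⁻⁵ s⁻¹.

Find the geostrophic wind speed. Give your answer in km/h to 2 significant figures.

380 km/h

Pressure gradient: |∂P/∂n| = 700 Pa / 99000 m = 7.07×10⁻³ Pa/m
Geostrophic balance (pressure-gradient force = Coriolis force):
V_g = (1/(fρ)) |∂P/∂n| = 7.07×10⁻³ / (5.93×10⁻⁵ × 1.13) = 106 m/s
Converting: 106 m/s × 3.6 = 380 km/h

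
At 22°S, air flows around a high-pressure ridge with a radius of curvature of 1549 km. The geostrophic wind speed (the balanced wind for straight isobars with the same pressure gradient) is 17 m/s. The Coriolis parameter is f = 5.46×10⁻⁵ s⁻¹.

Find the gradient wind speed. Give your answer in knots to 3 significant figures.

Around a high, pressure-gradient force acts outward with centrifugal, so Coriolis balances both:
fV = (1/ρ)|∂P/∂n| + V²/R  →  V² − fR·V + fR·V_g = 0
With fR = 5.46×10⁻⁵ × 1549×10³ m = 84.6 m/s:
V = [fR − √((fR)² − 4 fR V_g)]/2 = [84.6 − √(84.6² − 4×84.6×17)]/2 = 23.6 m/s
Supergeostrophic (V > V_g = 17 m/s), as expected around a high.
Converting: 23.6 m/s × 1.944 = 45.8 knots

45.8 knots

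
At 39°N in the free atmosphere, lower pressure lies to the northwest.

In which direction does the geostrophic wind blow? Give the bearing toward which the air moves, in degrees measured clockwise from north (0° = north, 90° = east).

The pressure-gradient force points toward the northwest (bearing 315°).
Geostrophic balance: in the Northern Hemisphere the Coriolis force deflects motion to the right, so the geostrophic wind blows 90° to the right of the pressure-gradient force (low pressure on the left).
Rotating 315° by 90° clockwise gives 045° — the wind blows toward the northeast.

045°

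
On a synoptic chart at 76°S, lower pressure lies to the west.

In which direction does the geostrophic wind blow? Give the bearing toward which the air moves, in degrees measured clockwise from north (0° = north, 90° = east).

180°

The pressure-gradient force points toward the west (bearing 270°).
Geostrophic balance: in the Southern Hemisphere the Coriolis force deflects motion to the left, so the geostrophic wind blows 90° to the left of the pressure-gradient force (low pressure on the right).
Rotating 270° by 90° counterclockwise gives 180° — the wind blows toward the south.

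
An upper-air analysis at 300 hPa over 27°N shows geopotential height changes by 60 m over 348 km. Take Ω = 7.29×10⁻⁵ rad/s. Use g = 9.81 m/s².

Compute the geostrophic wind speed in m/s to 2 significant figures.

Coriolis parameter at 27°N:
f = 2Ω sin φ = 2 × 7.29×10⁻⁵ × sin 27° = 6.62×10⁻⁵ s⁻¹
Height gradient: |∂Z/∂n| = 60 m / 348000 m = 1.72×10⁻⁴
On a pressure surface, geostrophic balance gives V_g = (g/f)|∂Z/∂n|:
V_g = 9.81 × 1.72×10⁻⁴ / 6.62×10⁻⁵ = 25.6 m/s

26 m/s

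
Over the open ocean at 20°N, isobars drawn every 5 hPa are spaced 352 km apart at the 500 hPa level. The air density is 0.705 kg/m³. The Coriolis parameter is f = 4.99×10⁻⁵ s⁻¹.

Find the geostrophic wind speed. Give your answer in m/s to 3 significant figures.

40.4 m/s

Pressure gradient: |∂P/∂n| = 500 Pa / 352000 m = 1.42×10⁻³ Pa/m
Geostrophic balance (pressure-gradient force = Coriolis force):
V_g = (1/(fρ)) |∂P/∂n| = 1.42×10⁻³ / (4.99×10⁻⁵ × 0.705) = 40.4 m/s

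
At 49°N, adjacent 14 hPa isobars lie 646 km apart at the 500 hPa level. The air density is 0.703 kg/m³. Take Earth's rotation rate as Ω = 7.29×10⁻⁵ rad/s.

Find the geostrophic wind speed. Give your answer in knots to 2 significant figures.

Coriolis parameter at 49°N:
f = 2Ω sin φ = 2 × 7.29×10⁻⁵ × sin 49° = 1.10×10⁻⁴ s⁻¹
Pressure gradient: |∂P/∂n| = 1400 Pa / 646000 m = 2.17×10⁻³ Pa/m
Geostrophic balance (pressure-gradient force = Coriolis force):
V_g = (1/(fρ)) |∂P/∂n| = 2.17×10⁻³ / (1.10×10⁻⁴ × 0.703) = 28.0 m/s
Converting: 28.0 m/s × 1.944 = 54 knots

54 knots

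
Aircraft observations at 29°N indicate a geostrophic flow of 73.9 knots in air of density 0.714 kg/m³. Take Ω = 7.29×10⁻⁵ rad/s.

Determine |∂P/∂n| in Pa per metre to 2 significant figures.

1.9×10⁻³ Pa/m

Coriolis parameter at 29°N:
f = 2Ω sin φ = 2 × 7.29×10⁻⁵ × sin 29° = 7.07×10⁻⁵ s⁻¹
Wind speed in SI: 73.9 knots = 38.0 m/s
Geostrophic balance rearranged: |∂P/∂n| = f ρ V_g
|∂P/∂n| = 7.07×10⁻⁵ × 0.714 × 38.0 = 1.92×10⁻³ Pa/m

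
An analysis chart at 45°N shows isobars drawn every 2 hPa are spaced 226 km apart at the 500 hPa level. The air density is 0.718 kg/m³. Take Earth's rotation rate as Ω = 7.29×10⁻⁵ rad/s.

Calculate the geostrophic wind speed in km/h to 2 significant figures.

Coriolis parameter at 45°N:
f = 2Ω sin φ = 2 × 7.29×10⁻⁵ × sin 45° = 1.03×10⁻⁴ s⁻¹
Pressure gradient: |∂P/∂n| = 200 Pa / 226000 m = 8.85×10⁻⁴ Pa/m
Geostrophic balance (pressure-gradient force = Coriolis force):
V_g = (1/(fρ)) |∂P/∂n| = 8.85×10⁻⁴ / (1.03×10⁻⁴ × 0.718) = 12.0 m/s
Converting: 12.0 m/s × 3.6 = 43 km/h

43 km/h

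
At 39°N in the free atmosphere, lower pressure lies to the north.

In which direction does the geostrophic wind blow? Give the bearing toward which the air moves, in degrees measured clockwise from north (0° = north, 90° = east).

090°

The pressure-gradient force points toward the north (bearing 000°).
Geostrophic balance: in the Northern Hemisphere the Coriolis force deflects motion to the right, so the geostrophic wind blows 90° to the right of the pressure-gradient force (low pressure on the left).
Rotating 000° by 90° clockwise gives 090° — the wind blows toward the east.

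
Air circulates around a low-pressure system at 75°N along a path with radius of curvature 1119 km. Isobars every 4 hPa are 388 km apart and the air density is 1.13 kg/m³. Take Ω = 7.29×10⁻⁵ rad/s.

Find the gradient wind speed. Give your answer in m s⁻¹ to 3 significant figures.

Coriolis parameter at 75°N:
f = 2Ω sin φ = 2 × 7.29×10⁻⁵ × sin 75° = 1.41×10⁻⁴ s⁻¹
Pressure gradient: |∂P/∂n| = 400 Pa / 388000 m = 1.03×10⁻³ Pa/m
Geostrophic speed: V_g = |∂P/∂n|/(fρ) = 1.03×10⁻³/(1.41×10⁻⁴ × 1.13) = 6.48 m/s
Around a low, centrifugal force acts outward with Coriolis, so pressure-gradient force balances both:
(1/ρ)|∂P/∂n| = fV + V²/R  →  V² + fR·V − fR·V_g = 0
With fR = 1.41×10⁻⁴ × 1119×10³ m = 158 m/s:
V = [−fR + √((fR)² + 4 fR V_g)]/2 = [−158 + √(158² + 4×158×6.48)]/2 = 6.23 m/s
Subgeostrophic (V < V_g = 6.48 m/s), as expected around a low.

6.23 m s⁻¹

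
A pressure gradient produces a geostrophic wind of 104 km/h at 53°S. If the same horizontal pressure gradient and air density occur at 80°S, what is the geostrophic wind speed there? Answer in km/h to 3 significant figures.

With the same pressure gradient and density, V_g ∝ 1/f ∝ 1/sin φ.
V₂ = V₁ · sin φ₁ / sin φ₂ = 104 × sin 53° / sin 80°
V₂ = 104 × 0.7986/0.9848 = 84.3 km/h

84.3 km/h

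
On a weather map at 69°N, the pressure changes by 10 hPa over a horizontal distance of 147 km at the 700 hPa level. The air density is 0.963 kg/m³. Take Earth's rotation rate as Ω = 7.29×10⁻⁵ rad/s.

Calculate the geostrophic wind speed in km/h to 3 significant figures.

187 km/h

Coriolis parameter at 69°N:
f = 2Ω sin φ = 2 × 7.29×10⁻⁵ × sin 69° = 1.36×10⁻⁴ s⁻¹
Pressure gradient: |∂P/∂n| = 1000 Pa / 147000 m = 6.80×10⁻³ Pa/m
Geostrophic balance (pressure-gradient force = Coriolis force):
V_g = (1/(fρ)) |∂P/∂n| = 6.80×10⁻³ / (1.36×10⁻⁴ × 0.963) = 51.9 m/s
Converting: 51.9 m/s × 3.6 = 187 km/h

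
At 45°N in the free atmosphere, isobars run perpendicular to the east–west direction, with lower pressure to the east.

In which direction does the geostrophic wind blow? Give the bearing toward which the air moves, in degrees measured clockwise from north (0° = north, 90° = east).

The pressure-gradient force points toward the east (bearing 090°).
Geostrophic balance: in the Northern Hemisphere the Coriolis force deflects motion to the right, so the geostrophic wind blows 90° to the right of the pressure-gradient force (low pressure on the left).
Rotating 090° by 90° clockwise gives 180° — the wind blows toward the south.

180°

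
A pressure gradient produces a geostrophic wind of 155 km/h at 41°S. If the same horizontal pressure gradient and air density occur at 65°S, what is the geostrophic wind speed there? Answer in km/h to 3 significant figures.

112 km/h

With the same pressure gradient and density, V_g ∝ 1/f ∝ 1/sin φ.
V₂ = V₁ · sin φ₁ / sin φ₂ = 155 × sin 41° / sin 65°
V₂ = 155 × 0.6561/0.9063 = 112 km/h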